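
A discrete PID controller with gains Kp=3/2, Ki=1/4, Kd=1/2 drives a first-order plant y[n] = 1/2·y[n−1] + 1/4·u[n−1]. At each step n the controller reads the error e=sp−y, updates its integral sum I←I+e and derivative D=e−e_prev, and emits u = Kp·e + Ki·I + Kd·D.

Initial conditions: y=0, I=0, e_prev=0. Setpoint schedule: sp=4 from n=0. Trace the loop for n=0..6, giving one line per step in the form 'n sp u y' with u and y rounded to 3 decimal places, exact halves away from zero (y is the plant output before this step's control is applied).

(exact arithmetic carried between steps; '≈' marks a value shown rounded to 6 d.p. or computed from one; I and e_prev carry over from the previous line; the table rounds u and y to 3 d.p., halves away from zero)
n=0: y=0, sp=4, e=sp−y=4; I=4, D=e−e_prev=4; u=3/2·4+1/4·4+1/2·4=9; next y=1/2·0+1/4·9=2.25
n=1: y=2.25, sp=4, e=sp−y=1.75; I=5.75, D=e−e_prev=-2.25; u=3/2·1.75+1/4·5.75+1/2·(-2.25)=2.9375; next y=1/2·2.25+1/4·2.9375=1.859375
n=2: y=1.859375, sp=4, e=sp−y=2.140625; I=7.890625, D=e−e_prev=0.390625; u=3/2·2.140625+1/4·7.890625+1/2·0.390625≈5.378906; next y=1/2·1.859375+1/4·5.378906≈2.274414
n=3: y≈2.274414, sp=4, e=sp−y≈1.725586; I≈9.616211, D=e−e_prev≈-0.415039; u=3/2·1.725586+1/4·9.616211+1/2·(-0.415039)≈4.784912; next y=1/2·2.274414+1/4·4.784912≈2.333435
n=4: y≈2.333435, sp=4, e=sp−y≈1.666565; I≈11.282776, D=e−e_prev≈-0.059021; u=3/2·1.666565+1/4·11.282776+1/2·(-0.059021)≈5.291031; next y=1/2·2.333435+1/4·5.291031≈2.489475
n=5: y≈2.489475, sp=4, e=sp−y≈1.510525; I≈12.793301, D=e−e_prev≈-0.156040; u=3/2·1.510525+1/4·12.793301+1/2·(-0.156040)≈5.386092; next y=1/2·2.489475+1/4·5.386092≈2.591261
n=6: y≈2.591261, sp=4, e=sp−y≈1.408739; I≈14.202040, D=e−e_prev≈-0.101785; u=3/2·1.408739+1/4·14.202040+1/2·(-0.101785)≈5.612726; next y=1/2·2.591261+1/4·5.612726≈2.698812

0 4 9.000 0.000
1 4 2.938 2.250
2 4 5.379 1.859
3 4 4.785 2.274
4 4 5.291 2.333
5 4 5.386 2.489
6 4 5.613 2.591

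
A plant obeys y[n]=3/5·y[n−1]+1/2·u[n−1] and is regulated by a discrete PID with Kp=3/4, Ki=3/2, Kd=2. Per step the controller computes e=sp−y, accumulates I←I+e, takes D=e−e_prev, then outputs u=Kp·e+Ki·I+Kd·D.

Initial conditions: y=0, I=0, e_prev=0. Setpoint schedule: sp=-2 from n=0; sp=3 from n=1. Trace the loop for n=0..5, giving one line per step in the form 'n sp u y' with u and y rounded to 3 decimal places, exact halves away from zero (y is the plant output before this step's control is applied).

0 -2 -8.500 0.000
1 3 31.813 -4.250
2 3 -50.639 13.356
3 3 99.353 -17.306
4 3 -172.057 39.293
5 3 319.120 -62.453

(exact arithmetic carried between steps; '≈' marks a value shown rounded to 6 d.p. or computed from one; I and e_prev carry over from the previous line; the table rounds u and y to 3 d.p., halves away from zero)
n=0: y=0, sp=-2, e=sp−y=-2; I=-2, D=e−e_prev=-2; u=3/4·(-2)+3/2·(-2)+2·(-2)=-8.5; next y=3/5·0+1/2·(-8.5)=-4.25
n=1: y=-4.25, sp=3, e=sp−y=7.25; I=5.25, D=e−e_prev=9.25; u=3/4·7.25+3/2·5.25+2·9.25=31.8125; next y=3/5·(-4.25)+1/2·31.8125=13.35625
n=2: y=13.35625, sp=3, e=sp−y=-10.35625; I=-5.10625, D=e−e_prev=-17.60625; u=3/4·(-10.35625)+3/2·(-5.10625)+2·(-17.60625)≈-50.639063; next y=3/5·13.35625+1/2·(-50.639063)≈-17.305781
n=3: y≈-17.305781, sp=3, e=sp−y≈20.305781; I≈15.199531, D=e−e_prev≈30.662031; u=3/4·20.305781+3/2·15.199531+2·30.662031≈99.352695; next y=3/5·(-17.305781)+1/2·99.352695≈39.292879
n=4: y≈39.292879, sp=3, e=sp−y≈-36.292879; I≈-21.093348, D=e−e_prev≈-56.598660; u=3/4·(-36.292879)+3/2·(-21.093348)+2·(-56.598660)≈-172.057001; next y=3/5·39.292879+1/2·(-172.057001)≈-62.452773
n=5: y≈-62.452773, sp=3, e=sp−y≈65.452773; I≈44.359425, D=e−e_prev≈101.745652; u=3/4·65.452773+3/2·44.359425+2·101.745652≈319.120022; next y=3/5·(-62.452773)+1/2·319.120022≈122.088347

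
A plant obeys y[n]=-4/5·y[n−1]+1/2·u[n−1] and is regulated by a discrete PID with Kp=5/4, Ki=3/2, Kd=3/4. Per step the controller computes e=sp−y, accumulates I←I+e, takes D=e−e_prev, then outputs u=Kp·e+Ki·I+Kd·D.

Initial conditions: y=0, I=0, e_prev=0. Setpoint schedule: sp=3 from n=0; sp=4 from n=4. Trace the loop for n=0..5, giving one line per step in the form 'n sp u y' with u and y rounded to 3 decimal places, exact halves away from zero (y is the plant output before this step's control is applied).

(exact arithmetic carried between steps; '≈' marks a value shown rounded to 6 d.p. or computed from one; I and e_prev carry over from the previous line; the table rounds u and y to 3 d.p., halves away from zero)
n=0: y=0, sp=3, e=sp−y=3; I=3, D=e−e_prev=3; u=5/4·3+3/2·3+3/4·3=10.5; next y=-4/5·0+1/2·10.5=5.25
n=1: y=5.25, sp=3, e=sp−y=-2.25; I=0.75, D=e−e_prev=-5.25; u=5/4·(-2.25)+3/2·0.75+3/4·(-5.25)=-5.625; next y=-4/5·5.25+1/2·(-5.625)=-7.0125
n=2: y=-7.0125, sp=3, e=sp−y=10.0125; I=10.7625, D=e−e_prev=12.2625; u=5/4·10.0125+3/2·10.7625+3/4·12.2625=37.85625; next y=-4/5·(-7.0125)+1/2·37.85625=24.538125
n=3: y=24.538125, sp=3, e=sp−y=-21.538125; I=-10.775625, D=e−e_prev=-31.550625; u=5/4·(-21.538125)+3/2·(-10.775625)+3/4·(-31.550625)≈-66.749063; next y=-4/5·24.538125+1/2·(-66.749063)≈-53.005031
n=4: y≈-53.005031, sp=4, e=sp−y≈57.005031; I≈46.229406, D=e−e_prev≈78.543156; u=5/4·57.005031+3/2·46.229406+3/4·78.543156≈199.507766; next y=-4/5·(-53.005031)+1/2·199.507766≈142.157908
n=5: y≈142.157908, sp=4, e=sp−y≈-138.157908; I≈-91.928502, D=e−e_prev≈-195.162939; u=5/4·(-138.157908)+3/2·(-91.928502)+3/4·(-195.162939)≈-456.962341; next y=-4/5·142.157908+1/2·(-456.962341)≈-342.207497

0 3 10.500 0.000
1 3 -5.625 5.250
2 3 37.856 -7.013
3 3 -66.749 24.538
4 4 199.508 -53.005
5 4 -456.962 142.158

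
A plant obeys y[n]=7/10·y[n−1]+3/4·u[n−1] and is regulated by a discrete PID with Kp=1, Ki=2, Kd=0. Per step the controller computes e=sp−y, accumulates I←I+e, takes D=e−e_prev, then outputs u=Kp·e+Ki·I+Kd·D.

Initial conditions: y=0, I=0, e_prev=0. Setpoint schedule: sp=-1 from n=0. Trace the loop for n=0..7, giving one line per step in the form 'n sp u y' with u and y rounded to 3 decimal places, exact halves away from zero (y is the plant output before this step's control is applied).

(exact arithmetic carried between steps; '≈' marks a value shown rounded to 6 d.p. or computed from one; I and e_prev carry over from the previous line; the table rounds u and y to 3 d.p., halves away from zero)
n=0: y=0, sp=-1, e=sp−y=-1; I=-1, D=e−e_prev=-1; u=1·(-1)+2·(-1)+0·(-1)=-3; next y=7/10·0+3/4·(-3)=-2.25
n=1: y=-2.25, sp=-1, e=sp−y=1.25; I=0.25, D=e−e_prev=2.25; u=1·1.25+2·0.25+0·2.25=1.75; next y=7/10·(-2.25)+3/4·1.75=-0.2625
n=2: y=-0.2625, sp=-1, e=sp−y=-0.7375; I=-0.4875, D=e−e_prev=-1.9875; u=1·(-0.7375)+2·(-0.4875)+0·(-1.9875)=-1.7125; next y=7/10·(-0.2625)+3/4·(-1.7125)=-1.468125
n=3: y=-1.468125, sp=-1, e=sp−y=0.468125; I=-0.019375, D=e−e_prev=1.205625; u=1·0.468125+2·(-0.019375)+0·1.205625=0.429375; next y=7/10·(-1.468125)+3/4·0.429375≈-0.705656
n=4: y≈-0.705656, sp=-1, e=sp−y≈-0.294344; I≈-0.313719, D=e−e_prev≈-0.762469; u=1·(-0.294344)+2·(-0.313719)+0·(-0.762469)≈-0.921781; next y=7/10·(-0.705656)+3/4·(-0.921781)≈-1.185295
n=5: y≈-1.185295, sp=-1, e=sp−y≈0.185295; I≈-0.128423, D=e−e_prev≈0.479639; u=1·0.185295+2·(-0.128423)+0·0.479639≈-0.071552; next y=7/10·(-1.185295)+3/4·(-0.071552)≈-0.883370
n=6: y≈-0.883370, sp=-1, e=sp−y≈-0.116630; I≈-0.245053, D=e−e_prev≈-0.301925; u=1·(-0.116630)+2·(-0.245053)+0·(-0.301925)≈-0.606736; next y=7/10·(-0.883370)+3/4·(-0.606736)≈-1.073411
n=7: y≈-1.073411, sp=-1, e=sp−y≈0.073411; I≈-0.171642, D=e−e_prev≈0.190041; u=1·0.073411+2·(-0.171642)+0·0.190041≈-0.269873; next y=7/10·(-1.073411)+3/4·(-0.269873)≈-0.953792

0 -1 -3.000 0.000
1 -1 1.750 -2.250
2 -1 -1.713 -0.263
3 -1 0.429 -1.468
4 -1 -0.922 -0.706
5 -1 -0.072 -1.185
6 -1 -0.607 -0.883
7 -1 -0.270 -1.073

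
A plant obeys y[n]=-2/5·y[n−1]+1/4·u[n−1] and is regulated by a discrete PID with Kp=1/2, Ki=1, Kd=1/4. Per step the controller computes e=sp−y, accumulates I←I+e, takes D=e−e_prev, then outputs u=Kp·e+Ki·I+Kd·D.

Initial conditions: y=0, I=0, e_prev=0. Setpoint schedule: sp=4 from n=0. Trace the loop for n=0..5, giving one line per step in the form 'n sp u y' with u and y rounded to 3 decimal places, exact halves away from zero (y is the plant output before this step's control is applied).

(exact arithmetic carried between steps; '≈' marks a value shown rounded to 6 d.p. or computed from one; I and e_prev carry over from the previous line; the table rounds u and y to 3 d.p., halves away from zero)
n=0: y=0, sp=4, e=sp−y=4; I=4, D=e−e_prev=4; u=1/2·4+1·4+1/4·4=7; next y=-2/5·0+1/4·7=1.75
n=1: y=1.75, sp=4, e=sp−y=2.25; I=6.25, D=e−e_prev=-1.75; u=1/2·2.25+1·6.25+1/4·(-1.75)=6.9375; next y=-2/5·1.75+1/4·6.9375=1.034375
n=2: y=1.034375, sp=4, e=sp−y=2.965625; I=9.215625, D=e−e_prev=0.715625; u=1/2·2.965625+1·9.215625+1/4·0.715625≈10.877344; next y=-2/5·1.034375+1/4·10.877344≈2.305586
n=3: y≈2.305586, sp=4, e=sp−y≈1.694414; I≈10.910039, D=e−e_prev≈-1.271211; u=1/2·1.694414+1·10.910039+1/4·(-1.271211)≈11.439443; next y=-2/5·2.305586+1/4·11.439443≈1.937626
n=4: y≈1.937626, sp=4, e=sp−y≈2.062374; I≈12.972413, D=e−e_prev≈0.367959; u=1/2·2.062374+1·12.972413+1/4·0.367959≈14.095589; next y=-2/5·1.937626+1/4·14.095589≈2.748847
n=5: y≈2.748847, sp=4, e=sp−y≈1.251153; I≈14.223566, D=e−e_prev≈-0.811220; u=1/2·1.251153+1·14.223566+1/4·(-0.811220)≈14.646337; next y=-2/5·2.748847+1/4·14.646337≈2.562046

0 4 7.000 0.000
1 4 6.938 1.750
2 4 10.877 1.034
3 4 11.439 2.306
4 4 14.096 1.938
5 4 14.646 2.749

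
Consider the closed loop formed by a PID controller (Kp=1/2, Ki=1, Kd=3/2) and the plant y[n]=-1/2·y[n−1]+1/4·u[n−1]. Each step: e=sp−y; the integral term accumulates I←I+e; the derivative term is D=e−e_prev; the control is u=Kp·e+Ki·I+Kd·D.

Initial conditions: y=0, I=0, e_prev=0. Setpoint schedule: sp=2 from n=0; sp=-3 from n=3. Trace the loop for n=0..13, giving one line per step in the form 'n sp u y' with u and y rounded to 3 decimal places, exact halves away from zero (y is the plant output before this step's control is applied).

(exact arithmetic carried between steps; '≈' marks a value shown rounded to 6 d.p. or computed from one; I and e_prev carry over from the previous line; the table rounds u and y to 3 d.p., halves away from zero)
n=0: y=0, sp=2, e=sp−y=2; I=2, D=e−e_prev=2; u=1/2·2+1·2+3/2·2=6; next y=-1/2·0+1/4·6=1.5
n=1: y=1.5, sp=2, e=sp−y=0.5; I=2.5, D=e−e_prev=-1.5; u=1/2·0.5+1·2.5+3/2·(-1.5)=0.5; next y=-1/2·1.5+1/4·0.5=-0.625
n=2: y=-0.625, sp=2, e=sp−y=2.625; I=5.125, D=e−e_prev=2.125; u=1/2·2.625+1·5.125+3/2·2.125=9.625; next y=-1/2·(-0.625)+1/4·9.625=2.71875
n=3: y=2.71875, sp=-3, e=sp−y=-5.71875; I=-0.59375, D=e−e_prev=-8.34375; u=1/2·(-5.71875)+1·(-0.59375)+3/2·(-8.34375)=-15.96875; next y=-1/2·2.71875+1/4·(-15.96875)≈-5.351563
n=4: y≈-5.351563, sp=-3, e=sp−y≈2.351563; I≈1.757813, D=e−e_prev≈8.070313; u=1/2·2.351563+1·1.757813+3/2·8.070313≈15.039063; next y=-1/2·(-5.351563)+1/4·15.039063≈6.435547
n=5: y≈6.435547, sp=-3, e=sp−y≈-9.435547; I≈-7.677734, D=e−e_prev≈-11.787109; u=1/2·(-9.435547)+1·(-7.677734)+3/2·(-11.787109)≈-30.076172; next y=-1/2·6.435547+1/4·(-30.076172)≈-10.736816
n=6: y≈-10.736816, sp=-3, e=sp−y≈7.736816; I≈0.059082, D=e−e_prev≈17.172363; u=1/2·7.736816+1·0.059082+3/2·17.172363≈29.686035; next y=-1/2·(-10.736816)+1/4·29.686035≈12.789917
n=7: y≈12.789917, sp=-3, e=sp−y≈-15.789917; I≈-15.730835, D=e−e_prev≈-23.526733; u=1/2·(-15.789917)+1·(-15.730835)+3/2·(-23.526733)≈-58.915894; next y=-1/2·12.789917+1/4·(-58.915894)≈-21.123932
n=8: y≈-21.123932, sp=-3, e=sp−y≈18.123932; I≈2.393097, D=e−e_prev≈33.913849; u=1/2·18.123932+1·2.393097+3/2·33.913849≈62.325836; next y=-1/2·(-21.123932)+1/4·62.325836≈26.143425
n=9: y≈26.143425, sp=-3, e=sp−y≈-29.143425; I≈-26.750328, D=e−e_prev≈-47.267357; u=1/2·(-29.143425)+1·(-26.750328)+3/2·(-47.267357)≈-112.223076; next y=-1/2·26.143425+1/4·(-112.223076)≈-41.127481
n=10: y≈-41.127481, sp=-3, e=sp−y≈38.127481; I≈11.377153, D=e−e_prev≈67.270906; u=1/2·38.127481+1·11.377153+3/2·67.270906≈131.347254; next y=-1/2·(-41.127481)+1/4·131.347254≈53.400554
n=11: y≈53.400554, sp=-3, e=sp−y≈-56.400554; I≈-45.023401, D=e−e_prev≈-94.528036; u=1/2·(-56.400554)+1·(-45.023401)+3/2·(-94.528036)≈-215.015731; next y=-1/2·53.400554+1/4·(-215.015731)≈-80.454210
n=12: y≈-80.454210, sp=-3, e=sp−y≈77.454210; I≈32.430809, D=e−e_prev≈133.854764; u=1/2·77.454210+1·32.430809+3/2·133.854764≈271.940060; next y=-1/2·(-80.454210)+1/4·271.940060≈108.212120
n=13: y≈108.212120, sp=-3, e=sp−y≈-111.212120; I≈-78.781311, D=e−e_prev≈-188.666330; u=1/2·(-111.212120)+1·(-78.781311)+3/2·(-188.666330)≈-417.386866; next y=-1/2·108.212120+1/4·(-417.386866)≈-158.452776

0 2 6.000 0.000
1 2 0.500 1.500
2 2 9.625 -0.625
3 -3 -15.969 2.719
4 -3 15.039 -5.352
5 -3 -30.076 6.436
6 -3 29.686 -10.737
7 -3 -58.916 12.790
8 -3 62.326 -21.124
9 -3 -112.223 26.143
10 -3 131.347 -41.127
11 -3 -215.016 53.401
12 -3 271.940 -80.454
13 -3 -417.387 108.212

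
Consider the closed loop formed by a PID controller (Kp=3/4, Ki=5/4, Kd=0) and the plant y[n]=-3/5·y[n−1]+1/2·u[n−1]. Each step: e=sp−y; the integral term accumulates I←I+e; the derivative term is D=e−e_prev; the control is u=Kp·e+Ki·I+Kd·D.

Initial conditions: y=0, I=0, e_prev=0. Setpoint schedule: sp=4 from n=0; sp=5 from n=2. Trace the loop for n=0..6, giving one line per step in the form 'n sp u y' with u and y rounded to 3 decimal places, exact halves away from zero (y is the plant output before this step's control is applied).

(exact arithmetic carried between steps; '≈' marks a value shown rounded to 6 d.p. or computed from one; I and e_prev carry over from the previous line; the table rounds u and y to 3 d.p., halves away from zero)
n=0: y=0, sp=4, e=sp−y=4; I=4, D=e−e_prev=4; u=3/4·4+5/4·4+0·4=8; next y=-3/5·0+1/2·8=4
n=1: y=4, sp=4, e=sp−y=0; I=4, D=e−e_prev=-4; u=3/4·0+5/4·4+0·(-4)=5; next y=-3/5·4+1/2·5=0.1
n=2: y=0.1, sp=5, e=sp−y=4.9; I=8.9, D=e−e_prev=4.9; u=3/4·4.9+5/4·8.9+0·4.9=14.8; next y=-3/5·0.1+1/2·14.8=7.34
n=3: y=7.34, sp=5, e=sp−y=-2.34; I=6.56, D=e−e_prev=-7.24; u=3/4·(-2.34)+5/4·6.56+0·(-7.24)=6.445; next y=-3/5·7.34+1/2·6.445=-1.1815
n=4: y=-1.1815, sp=5, e=sp−y=6.1815; I=12.7415, D=e−e_prev=8.5215; u=3/4·6.1815+5/4·12.7415+0·8.5215=20.563; next y=-3/5·(-1.1815)+1/2·20.563=10.9904
n=5: y=10.9904, sp=5, e=sp−y=-5.9904; I=6.7511, D=e−e_prev=-12.1719; u=3/4·(-5.9904)+5/4·6.7511+0·(-12.1719)=3.946075; next y=-3/5·10.9904+1/2·3.946075≈-4.621203
n=6: y≈-4.621203, sp=5, e=sp−y≈9.621203; I≈16.372303, D=e−e_prev≈15.611603; u=3/4·9.621203+5/4·16.372303+0·15.611603≈27.68128; next y=-3/5·(-4.621203)+1/2·27.68128≈16.613362

0 4 8.000 0.000
1 4 5.000 4.000
2 5 14.800 0.100
3 5 6.445 7.340
4 5 20.563 -1.182
5 5 3.946 10.990
6 5 27.681 -4.621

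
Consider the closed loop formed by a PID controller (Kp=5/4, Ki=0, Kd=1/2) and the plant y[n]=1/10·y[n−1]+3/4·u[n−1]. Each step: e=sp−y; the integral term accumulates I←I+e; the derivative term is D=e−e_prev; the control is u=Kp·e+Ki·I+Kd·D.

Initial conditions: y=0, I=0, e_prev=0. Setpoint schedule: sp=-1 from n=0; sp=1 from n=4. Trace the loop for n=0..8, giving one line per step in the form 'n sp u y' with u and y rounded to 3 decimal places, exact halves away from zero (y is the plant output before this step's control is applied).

0 -1 -1.750 0.000
1 -1 1.047 -1.313
2 -1 -3.051 0.654
3 -1 2.966 -2.223
4 1 -2.366 2.003
5 1 5.006 -1.574
6 1 -5.832 3.597
7 1 10.073 -4.014
8 1 -13.276 7.154

(exact arithmetic carried between steps; '≈' marks a value shown rounded to 6 d.p. or computed from one; I and e_prev carry over from the previous line; the table rounds u and y to 3 d.p., halves away from zero)
n=0: y=0, sp=-1, e=sp−y=-1; I=-1, D=e−e_prev=-1; u=5/4·(-1)+0·(-1)+1/2·(-1)=-1.75; next y=1/10·0+3/4·(-1.75)=-1.3125
n=1: y=-1.3125, sp=-1, e=sp−y=0.3125; I=-0.6875, D=e−e_prev=1.3125; u=5/4·0.3125+0·(-0.6875)+1/2·1.3125=1.046875; next y=1/10·(-1.3125)+3/4·1.046875≈0.653906
n=2: y≈0.653906, sp=-1, e=sp−y≈-1.653906; I≈-2.341406, D=e−e_prev≈-1.966406; u=5/4·(-1.653906)+0·(-2.341406)+1/2·(-1.966406)≈-3.050586; next y=1/10·0.653906+3/4·(-3.050586)≈-2.222549
n=3: y≈-2.222549, sp=-1, e=sp−y≈1.222549; I≈-1.118857, D=e−e_prev≈2.876455; u=5/4·1.222549+0·(-1.118857)+1/2·2.876455≈2.966414; next y=1/10·(-2.222549)+3/4·2.966414≈2.002555
n=4: y≈2.002555, sp=1, e=sp−y≈-1.002555; I≈-2.121413, D=e−e_prev≈-2.225104; u=5/4·(-1.002555)+0·(-2.121413)+1/2·(-2.225104)≈-2.365746; next y=1/10·2.002555+3/4·(-2.365746)≈-1.574054
n=5: y≈-1.574054, sp=1, e=sp−y≈2.574054; I≈0.452641, D=e−e_prev≈3.576609; u=5/4·2.574054+0·0.452641+1/2·3.576609≈5.005872; next y=1/10·(-1.574054)+3/4·5.005872≈3.596999
n=6: y≈3.596999, sp=1, e=sp−y≈-2.596999; I≈-2.144357, D=e−e_prev≈-5.171053; u=5/4·(-2.596999)+0·(-2.144357)+1/2·(-5.171053)≈-5.831775; next y=1/10·3.596999+3/4·(-5.831775)≈-4.014131
n=7: y≈-4.014131, sp=1, e=sp−y≈5.014131; I≈2.869774, D=e−e_prev≈7.611130; u=5/4·5.014131+0·2.869774+1/2·7.611130≈10.073229; next y=1/10·(-4.014131)+3/4·10.073229≈7.153509
n=8: y≈7.153509, sp=1, e=sp−y≈-6.153509; I≈-3.283735, D=e−e_prev≈-11.167640; u=5/4·(-6.153509)+0·(-3.283735)+1/2·(-11.167640)≈-13.275706; next y=1/10·7.153509+3/4·(-13.275706)≈-9.241429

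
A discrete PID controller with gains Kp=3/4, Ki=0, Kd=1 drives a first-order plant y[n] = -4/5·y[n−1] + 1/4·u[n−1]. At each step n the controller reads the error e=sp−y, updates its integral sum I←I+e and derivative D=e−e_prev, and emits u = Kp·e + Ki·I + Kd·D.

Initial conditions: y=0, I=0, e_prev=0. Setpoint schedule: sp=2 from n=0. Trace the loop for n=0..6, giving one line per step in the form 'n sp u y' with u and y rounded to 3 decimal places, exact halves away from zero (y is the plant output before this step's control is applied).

(exact arithmetic carried between steps; '≈' marks a value shown rounded to 6 d.p. or computed from one; I and e_prev carry over from the previous line; the table rounds u and y to 3 d.p., halves away from zero)
n=0: y=0, sp=2, e=sp−y=2; I=2, D=e−e_prev=2; u=3/4·2+0·2+1·2=3.5; next y=-4/5·0+1/4·3.5=0.875
n=1: y=0.875, sp=2, e=sp−y=1.125; I=3.125, D=e−e_prev=-0.875; u=3/4·1.125+0·3.125+1·(-0.875)=-0.03125; next y=-4/5·0.875+1/4·(-0.03125)≈-0.707813
n=2: y≈-0.707813, sp=2, e=sp−y≈2.707813; I≈5.832813, D=e−e_prev≈1.582813; u=3/4·2.707813+0·5.832813+1·1.582813≈3.613672; next y=-4/5·(-0.707813)+1/4·3.613672≈1.469668
n=3: y≈1.469668, sp=2, e=sp−y≈0.530332; I≈6.363145, D=e−e_prev≈-2.177480; u=3/4·0.530332+0·6.363145+1·(-2.177480)≈-1.779731; next y=-4/5·1.469668+1/4·(-1.779731)≈-1.620667
n=4: y≈-1.620667, sp=2, e=sp−y≈3.620667; I≈9.983812, D=e−e_prev≈3.090335; u=3/4·3.620667+0·9.983812+1·3.090335≈5.805836; next y=-4/5·(-1.620667)+1/4·5.805836≈2.747993
n=5: y≈2.747993, sp=2, e=sp−y≈-0.747993; I≈9.235819, D=e−e_prev≈-4.368660; u=3/4·(-0.747993)+0·9.235819+1·(-4.368660)≈-4.929654; next y=-4/5·2.747993+1/4·(-4.929654)≈-3.430808
n=6: y≈-3.430808, sp=2, e=sp−y≈5.430808; I≈14.666627, D=e−e_prev≈6.178800; u=3/4·5.430808+0·14.666627+1·6.178800≈10.251906; next y=-4/5·(-3.430808)+1/4·10.251906≈5.307623

0 2 3.500 0.000
1 2 -0.031 0.875
2 2 3.614 -0.708
3 2 -1.780 1.470
4 2 5.806 -1.621
5 2 -4.930 2.748
6 2 10.252 -3.431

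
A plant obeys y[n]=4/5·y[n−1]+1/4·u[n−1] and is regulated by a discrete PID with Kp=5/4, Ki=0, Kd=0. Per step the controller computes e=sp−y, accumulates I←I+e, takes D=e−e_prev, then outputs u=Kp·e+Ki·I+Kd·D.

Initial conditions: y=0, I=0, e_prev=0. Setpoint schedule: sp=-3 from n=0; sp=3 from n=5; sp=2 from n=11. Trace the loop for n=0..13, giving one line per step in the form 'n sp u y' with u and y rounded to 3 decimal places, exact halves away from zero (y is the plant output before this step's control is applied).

0 -3 -3.750 0.000
1 -3 -2.578 -0.938
2 -3 -2.007 -1.395
3 -3 -1.728 -1.617
4 -3 -1.593 -1.726
5 3 5.974 -1.779
6 3 3.662 0.070
7 3 2.535 0.972
8 3 1.986 1.411
9 3 1.718 1.625
10 3 1.588 1.730
11 2 0.274 1.781
12 2 0.634 1.493
13 2 0.809 1.353

(exact arithmetic carried between steps; '≈' marks a value shown rounded to 6 d.p. or computed from one; I and e_prev carry over from the previous line; the table rounds u and y to 3 d.p., halves away from zero)
n=0: y=0, sp=-3, e=sp−y=-3; I=-3, D=e−e_prev=-3; u=5/4·(-3)+0·(-3)+0·(-3)=-3.75; next y=4/5·0+1/4·(-3.75)=-0.9375
n=1: y=-0.9375, sp=-3, e=sp−y=-2.0625; I=-5.0625, D=e−e_prev=0.9375; u=5/4·(-2.0625)+0·(-5.0625)+0·0.9375=-2.578125; next y=4/5·(-0.9375)+1/4·(-2.578125)≈-1.394531
n=2: y≈-1.394531, sp=-3, e=sp−y≈-1.605469; I≈-6.667969, D=e−e_prev≈0.457031; u=5/4·(-1.605469)+0·(-6.667969)+0·0.457031≈-2.006836; next y=4/5·(-1.394531)+1/4·(-2.006836)≈-1.617334
n=3: y≈-1.617334, sp=-3, e=sp−y≈-1.382666; I≈-8.050635, D=e−e_prev≈0.222803; u=5/4·(-1.382666)+0·(-8.050635)+0·0.222803≈-1.728333; next y=4/5·(-1.617334)+1/4·(-1.728333)≈-1.725950
n=4: y≈-1.725950, sp=-3, e=sp−y≈-1.274050; I≈-9.324684, D=e−e_prev≈0.108616; u=5/4·(-1.274050)+0·(-9.324684)+0·0.108616≈-1.592562; next y=4/5·(-1.725950)+1/4·(-1.592562)≈-1.778901
n=5: y≈-1.778901, sp=3, e=sp−y≈4.778901; I≈-4.545784, D=e−e_prev≈6.052950; u=5/4·4.778901+0·(-4.545784)+0·6.052950≈5.973626; next y=4/5·(-1.778901)+1/4·5.973626≈0.070286
n=6: y≈0.070286, sp=3, e=sp−y≈2.929714; I≈-1.616070, D=e−e_prev≈-1.849187; u=5/4·2.929714+0·(-1.616070)+0·(-1.849187)≈3.662143; next y=4/5·0.070286+1/4·3.662143≈0.971764
n=7: y≈0.971764, sp=3, e=sp−y≈2.028236; I≈0.412166, D=e−e_prev≈-0.901478; u=5/4·2.028236+0·0.412166+0·(-0.901478)≈2.535295; next y=4/5·0.971764+1/4·2.535295≈1.411235
n=8: y≈1.411235, sp=3, e=sp−y≈1.588765; I≈2.000931, D=e−e_prev≈-0.439471; u=5/4·1.588765+0·2.000931+0·(-0.439471)≈1.985956; next y=4/5·1.411235+1/4·1.985956≈1.625477
n=9: y≈1.625477, sp=3, e=sp−y≈1.374523; I≈3.375454, D=e−e_prev≈-0.214242; u=5/4·1.374523+0·3.375454+0·(-0.214242)≈1.718154; next y=4/5·1.625477+1/4·1.718154≈1.729920
n=10: y≈1.729920, sp=3, e=sp−y≈1.270080; I≈4.645534, D=e−e_prev≈-0.104443; u=5/4·1.270080+0·4.645534+0·(-0.104443)≈1.587600; next y=4/5·1.729920+1/4·1.587600≈1.780836
n=11: y≈1.780836, sp=2, e=sp−y≈0.219164; I≈4.864698, D=e−e_prev≈-1.050916; u=5/4·0.219164+0·4.864698+0·(-1.050916)≈0.273955; next y=4/5·1.780836+1/4·0.273955≈1.493158
n=12: y≈1.493158, sp=2, e=sp−y≈0.506842; I≈5.371540, D=e−e_prev≈0.287678; u=5/4·0.506842+0·5.371540+0·0.287678≈0.633553; next y=4/5·1.493158+1/4·0.633553≈1.352914
n=13: y≈1.352914, sp=2, e=sp−y≈0.647086; I≈6.018626, D=e−e_prev≈0.140243; u=5/4·0.647086+0·6.018626+0·0.140243≈0.808857; next y=4/5·1.352914+1/4·0.808857≈1.284546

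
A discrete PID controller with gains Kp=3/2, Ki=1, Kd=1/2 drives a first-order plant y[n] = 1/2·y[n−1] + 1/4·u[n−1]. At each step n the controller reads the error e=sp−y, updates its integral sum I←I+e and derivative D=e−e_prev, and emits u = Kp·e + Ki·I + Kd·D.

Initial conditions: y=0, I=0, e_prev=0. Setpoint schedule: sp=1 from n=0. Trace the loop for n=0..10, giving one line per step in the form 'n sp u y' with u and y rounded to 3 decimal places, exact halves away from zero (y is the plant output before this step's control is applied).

(exact arithmetic carried between steps; '≈' marks a value shown rounded to 6 d.p. or computed from one; I and e_prev carry over from the previous line; the table rounds u and y to 3 d.p., halves away from zero)
n=0: y=0, sp=1, e=sp−y=1; I=1, D=e−e_prev=1; u=3/2·1+1·1+1/2·1=3; next y=1/2·0+1/4·3=0.75
n=1: y=0.75, sp=1, e=sp−y=0.25; I=1.25, D=e−e_prev=-0.75; u=3/2·0.25+1·1.25+1/2·(-0.75)=1.25; next y=1/2·0.75+1/4·1.25=0.6875
n=2: y=0.6875, sp=1, e=sp−y=0.3125; I=1.5625, D=e−e_prev=0.0625; u=3/2·0.3125+1·1.5625+1/2·0.0625=2.0625; next y=1/2·0.6875+1/4·2.0625=0.859375
n=3: y=0.859375, sp=1, e=sp−y=0.140625; I=1.703125, D=e−e_prev=-0.171875; u=3/2·0.140625+1·1.703125+1/2·(-0.171875)=1.828125; next y=1/2·0.859375+1/4·1.828125≈0.886719
n=4: y≈0.886719, sp=1, e=sp−y≈0.113281; I≈1.816406, D=e−e_prev≈-0.027344; u=3/2·0.113281+1·1.816406+1/2·(-0.027344)≈1.972656; next y=1/2·0.886719+1/4·1.972656≈0.936523
n=5: y≈0.936523, sp=1, e=sp−y≈0.063477; I≈1.879883, D=e−e_prev≈-0.049805; u=3/2·0.063477+1·1.879883+1/2·(-0.049805)≈1.950195; next y=1/2·0.936523+1/4·1.950195≈0.955811
n=6: y≈0.955811, sp=1, e=sp−y≈0.044189; I≈1.924072, D=e−e_prev≈-0.019287; u=3/2·0.044189+1·1.924072+1/2·(-0.019287)≈1.980713; next y=1/2·0.955811+1/4·1.980713≈0.973083
n=7: y≈0.973083, sp=1, e=sp−y≈0.026917; I≈1.950989, D=e−e_prev≈-0.017273; u=3/2·0.026917+1·1.950989+1/2·(-0.017273)≈1.982727; next y=1/2·0.973083+1/4·1.982727≈0.982224
n=8: y≈0.982224, sp=1, e=sp−y≈0.017776; I≈1.968765, D=e−e_prev≈-0.009140; u=3/2·0.017776+1·1.968765+1/2·(-0.009140)≈1.990860; next y=1/2·0.982224+1/4·1.990860≈0.988827
n=9: y≈0.988827, sp=1, e=sp−y≈0.011173; I≈1.979939, D=e−e_prev≈-0.006603; u=3/2·0.011173+1·1.979939+1/2·(-0.006603)≈1.993397; next y=1/2·0.988827+1/4·1.993397≈0.992763
n=10: y≈0.992763, sp=1, e=sp−y≈0.007237; I≈1.987176, D=e−e_prev≈-0.003936; u=3/2·0.007237+1·1.987176+1/2·(-0.003936)≈1.996064; next y=1/2·0.992763+1/4·1.996064≈0.995397

0 1 3.000 0.000
1 1 1.250 0.750
2 1 2.063 0.688
3 1 1.828 0.859
4 1 1.973 0.887
5 1 1.950 0.937
6 1 1.981 0.956
7 1 1.983 0.973
8 1 1.991 0.982
9 1 1.993 0.989
10 1 1.996 0.993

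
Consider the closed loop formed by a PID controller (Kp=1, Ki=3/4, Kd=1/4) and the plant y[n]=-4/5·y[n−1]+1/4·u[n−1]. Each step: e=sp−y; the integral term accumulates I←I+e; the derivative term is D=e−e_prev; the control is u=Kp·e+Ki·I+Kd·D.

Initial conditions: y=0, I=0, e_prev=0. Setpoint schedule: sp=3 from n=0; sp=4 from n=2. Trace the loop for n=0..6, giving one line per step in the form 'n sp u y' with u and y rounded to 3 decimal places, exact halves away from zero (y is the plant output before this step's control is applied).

(exact arithmetic carried between steps; '≈' marks a value shown rounded to 6 d.p. or computed from one; I and e_prev carry over from the previous line; the table rounds u and y to 3 d.p., halves away from zero)
n=0: y=0, sp=3, e=sp−y=3; I=3, D=e−e_prev=3; u=1·3+3/4·3+1/4·3=6; next y=-4/5·0+1/4·6=1.5
n=1: y=1.5, sp=3, e=sp−y=1.5; I=4.5, D=e−e_prev=-1.5; u=1·1.5+3/4·4.5+1/4·(-1.5)=4.5; next y=-4/5·1.5+1/4·4.5=-0.075
n=2: y=-0.075, sp=4, e=sp−y=4.075; I=8.575, D=e−e_prev=2.575; u=1·4.075+3/4·8.575+1/4·2.575=11.15; next y=-4/5·(-0.075)+1/4·11.15=2.8475
n=3: y=2.8475, sp=4, e=sp−y=1.1525; I=9.7275, D=e−e_prev=-2.9225; u=1·1.1525+3/4·9.7275+1/4·(-2.9225)=7.7175; next y=-4/5·2.8475+1/4·7.7175=-0.348625
n=4: y=-0.348625, sp=4, e=sp−y=4.348625; I=14.076125, D=e−e_prev=3.196125; u=1·4.348625+3/4·14.076125+1/4·3.196125=15.70475; next y=-4/5·(-0.348625)+1/4·15.70475≈4.205088
n=5: y≈4.205088, sp=4, e=sp−y≈-0.205088; I≈13.871038, D=e−e_prev≈-4.553713; u=1·(-0.205088)+3/4·13.871038+1/4·(-4.553713)≈9.059763; next y=-4/5·4.205088+1/4·9.059763≈-1.099129
n=6: y≈-1.099129, sp=4, e=sp−y≈5.099129; I≈18.970167, D=e−e_prev≈5.304217; u=1·5.099129+3/4·18.970167+1/4·5.304217≈20.652809; next y=-4/5·(-1.099129)+1/4·20.652809≈6.042506

0 3 6.000 0.000
1 3 4.500 1.500
2 4 11.150 -0.075
3 4 7.718 2.848
4 4 15.705 -0.349
5 4 9.060 4.205
6 4 20.653 -1.099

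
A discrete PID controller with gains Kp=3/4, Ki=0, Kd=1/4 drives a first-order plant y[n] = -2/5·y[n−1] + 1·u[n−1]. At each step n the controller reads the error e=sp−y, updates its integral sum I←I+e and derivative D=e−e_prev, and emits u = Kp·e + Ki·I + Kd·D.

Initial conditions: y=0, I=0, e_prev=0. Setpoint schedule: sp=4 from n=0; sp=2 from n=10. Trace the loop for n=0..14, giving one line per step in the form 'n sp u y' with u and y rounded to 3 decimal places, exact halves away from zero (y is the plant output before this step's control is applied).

0 4 4.000 0.000
1 4 -1.000 4.000
2 4 6.600 -2.600
3 4 -5.290 7.640
4 4 13.256 -8.346
5 4 -15.681 16.594
6 4 29.467 -22.319
7 4 -40.974 38.395
8 4 68.931 -56.332
9 4 -102.547 91.464
10 2 162.998 -139.132
11 2 -251.935 218.651
12 2 395.558 -339.395
13 2 -614.665 531.316
14 2 961.520 -827.191

(exact arithmetic carried between steps; '≈' marks a value shown rounded to 6 d.p. or computed from one; I and e_prev carry over from the previous line; the table rounds u and y to 3 d.p., halves away from zero)
n=0: y=0, sp=4, e=sp−y=4; I=4, D=e−e_prev=4; u=3/4·4+0·4+1/4·4=4; next y=-2/5·0+1·4=4
n=1: y=4, sp=4, e=sp−y=0; I=4, D=e−e_prev=-4; u=3/4·0+0·4+1/4·(-4)=-1; next y=-2/5·4+1·(-1)=-2.6
n=2: y=-2.6, sp=4, e=sp−y=6.6; I=10.6, D=e−e_prev=6.6; u=3/4·6.6+0·10.6+1/4·6.6=6.6; next y=-2/5·(-2.6)+1·6.6=7.64
n=3: y=7.64, sp=4, e=sp−y=-3.64; I=6.96, D=e−e_prev=-10.24; u=3/4·(-3.64)+0·6.96+1/4·(-10.24)=-5.29; next y=-2/5·7.64+1·(-5.29)=-8.346
n=4: y=-8.346, sp=4, e=sp−y=12.346; I=19.306, D=e−e_prev=15.986; u=3/4·12.346+0·19.306+1/4·15.986=13.256; next y=-2/5·(-8.346)+1·13.256=16.5944
n=5: y=16.5944, sp=4, e=sp−y=-12.5944; I=6.7116, D=e−e_prev=-24.9404; u=3/4·(-12.5944)+0·6.7116+1/4·(-24.9404)=-15.6809; next y=-2/5·16.5944+1·(-15.6809)=-22.31866
n=6: y=-22.31866, sp=4, e=sp−y=26.31866; I=33.03026, D=e−e_prev=38.91306; u=3/4·26.31866+0·33.03026+1/4·38.91306=29.46726; next y=-2/5·(-22.31866)+1·29.46726=38.394724
n=7: y=38.394724, sp=4, e=sp−y=-34.394724; I=-1.364464, D=e−e_prev=-60.713384; u=3/4·(-34.394724)+0·(-1.364464)+1/4·(-60.713384)=-40.974389; next y=-2/5·38.394724+1·(-40.974389)≈-56.332279
n=8: y≈-56.332279, sp=4, e=sp−y≈60.332279; I≈58.967815, D=e−e_prev≈94.727003; u=3/4·60.332279+0·58.967815+1/4·94.727003≈68.930960; next y=-2/5·(-56.332279)+1·68.930960≈91.463871
n=9: y≈91.463871, sp=4, e=sp−y≈-87.463871; I≈-28.496056, D=e−e_prev≈-147.796150; u=3/4·(-87.463871)+0·(-28.496056)+1/4·(-147.796150)≈-102.546941; next y=-2/5·91.463871+1·(-102.546941)≈-139.132489
n=10: y≈-139.132489, sp=2, e=sp−y≈141.132489; I≈112.636433, D=e−e_prev≈228.596360; u=3/4·141.132489+0·112.636433+1/4·228.596360≈162.998457; next y=-2/5·(-139.132489)+1·162.998457≈218.651453
n=11: y≈218.651453, sp=2, e=sp−y≈-216.651453; I≈-104.015020, D=e−e_prev≈-357.783942; u=3/4·(-216.651453)+0·(-104.015020)+1/4·(-357.783942)≈-251.934575; next y=-2/5·218.651453+1·(-251.934575)≈-339.395156
n=12: y≈-339.395156, sp=2, e=sp−y≈341.395156; I≈237.380136, D=e−e_prev≈558.046608; u=3/4·341.395156+0·237.380136+1/4·558.046608≈395.558019; next y=-2/5·(-339.395156)+1·395.558019≈531.316081
n=13: y≈531.316081, sp=2, e=sp−y≈-529.316081; I≈-291.935945, D=e−e_prev≈-870.711237; u=3/4·(-529.316081)+0·(-291.935945)+1/4·(-870.711237)≈-614.664870; next y=-2/5·531.316081+1·(-614.664870)≈-827.191303
n=14: y≈-827.191303, sp=2, e=sp−y≈829.191303; I≈537.255357, D=e−e_prev≈1358.507384; u=3/4·829.191303+0·537.255357+1/4·1358.507384≈961.520323; next y=-2/5·(-827.191303)+1·961.520323≈1292.396844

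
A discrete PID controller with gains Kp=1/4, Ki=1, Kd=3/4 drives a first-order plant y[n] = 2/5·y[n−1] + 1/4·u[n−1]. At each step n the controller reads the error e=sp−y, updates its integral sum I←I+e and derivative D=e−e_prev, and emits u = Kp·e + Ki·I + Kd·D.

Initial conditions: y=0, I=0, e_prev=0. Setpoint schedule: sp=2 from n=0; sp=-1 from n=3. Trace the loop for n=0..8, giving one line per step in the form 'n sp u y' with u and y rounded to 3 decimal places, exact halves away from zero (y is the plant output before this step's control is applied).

(exact arithmetic carried between steps; '≈' marks a value shown rounded to 6 d.p. or computed from one; I and e_prev carry over from the previous line; the table rounds u and y to 3 d.p., halves away from zero)
n=0: y=0, sp=2, e=sp−y=2; I=2, D=e−e_prev=2; u=1/4·2+1·2+3/4·2=4; next y=2/5·0+1/4·4=1
n=1: y=1, sp=2, e=sp−y=1; I=3, D=e−e_prev=-1; u=1/4·1+1·3+3/4·(-1)=2.5; next y=2/5·1+1/4·2.5=1.025
n=2: y=1.025, sp=2, e=sp−y=0.975; I=3.975, D=e−e_prev=-0.025; u=1/4·0.975+1·3.975+3/4·(-0.025)=4.2; next y=2/5·1.025+1/4·4.2=1.46
n=3: y=1.46, sp=-1, e=sp−y=-2.46; I=1.515, D=e−e_prev=-3.435; u=1/4·(-2.46)+1·1.515+3/4·(-3.435)=-1.67625; next y=2/5·1.46+1/4·(-1.67625)≈0.164938
n=4: y≈0.164938, sp=-1, e=sp−y≈-1.164938; I≈0.350063, D=e−e_prev≈1.295063; u=1/4·(-1.164938)+1·0.350063+3/4·1.295063≈1.030125; next y=2/5·0.164938+1/4·1.030125≈0.323506
n=5: y≈0.323506, sp=-1, e=sp−y≈-1.323506; I≈-0.973444, D=e−e_prev≈-0.158569; u=1/4·(-1.323506)+1·(-0.973444)+3/4·(-0.158569)≈-1.423247; next y=2/5·0.323506+1/4·(-1.423247)≈-0.226409
n=6: y≈-0.226409, sp=-1, e=sp−y≈-0.773591; I≈-1.747035, D=e−e_prev≈0.549915; u=1/4·(-0.773591)+1·(-1.747035)+3/4·0.549915≈-1.527996; next y=2/5·(-0.226409)+1/4·(-1.527996)≈-0.472563
n=7: y≈-0.472563, sp=-1, e=sp−y≈-0.527437; I≈-2.274472, D=e−e_prev≈0.246153; u=1/4·(-0.527437)+1·(-2.274472)+3/4·0.246153≈-2.221716; next y=2/5·(-0.472563)+1/4·(-2.221716)≈-0.744454
n=8: y≈-0.744454, sp=-1, e=sp−y≈-0.255546; I≈-2.530018, D=e−e_prev≈0.271892; u=1/4·(-0.255546)+1·(-2.530018)+3/4·0.271892≈-2.389986; next y=2/5·(-0.744454)+1/4·(-2.389986)≈-0.895278

0 2 4.000 0.000
1 2 2.500 1.000
2 2 4.200 1.025
3 -1 -1.676 1.460
4 -1 1.030 0.165
5 -1 -1.423 0.324
6 -1 -1.528 -0.226
7 -1 -2.222 -0.473
8 -1 -2.390 -0.744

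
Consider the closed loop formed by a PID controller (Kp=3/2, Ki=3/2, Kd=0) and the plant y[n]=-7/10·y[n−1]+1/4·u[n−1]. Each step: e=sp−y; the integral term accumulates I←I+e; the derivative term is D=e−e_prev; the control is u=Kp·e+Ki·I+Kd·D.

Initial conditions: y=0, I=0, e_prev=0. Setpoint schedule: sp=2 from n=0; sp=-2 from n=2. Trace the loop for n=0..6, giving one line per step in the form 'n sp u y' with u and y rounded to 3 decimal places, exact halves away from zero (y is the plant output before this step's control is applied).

(exact arithmetic carried between steps; '≈' marks a value shown rounded to 6 d.p. or computed from one; I and e_prev carry over from the previous line; the table rounds u and y to 3 d.p., halves away from zero)
n=0: y=0, sp=2, e=sp−y=2; I=2, D=e−e_prev=2; u=3/2·2+3/2·2+0·2=6; next y=-7/10·0+1/4·6=1.5
n=1: y=1.5, sp=2, e=sp−y=0.5; I=2.5, D=e−e_prev=-1.5; u=3/2·0.5+3/2·2.5+0·(-1.5)=4.5; next y=-7/10·1.5+1/4·4.5=0.075
n=2: y=0.075, sp=-2, e=sp−y=-2.075; I=0.425, D=e−e_prev=-2.575; u=3/2·(-2.075)+3/2·0.425+0·(-2.575)=-2.475; next y=-7/10·0.075+1/4·(-2.475)=-0.67125
n=3: y=-0.67125, sp=-2, e=sp−y=-1.32875; I=-0.90375, D=e−e_prev=0.74625; u=3/2·(-1.32875)+3/2·(-0.90375)+0·0.74625=-3.34875; next y=-7/10·(-0.67125)+1/4·(-3.34875)≈-0.367313
n=4: y≈-0.367313, sp=-2, e=sp−y≈-1.632688; I≈-2.536438, D=e−e_prev≈-0.303938; u=3/2·(-1.632688)+3/2·(-2.536438)+0·(-0.303938)≈-6.253688; next y=-7/10·(-0.367313)+1/4·(-6.253688)≈-1.306303
n=5: y≈-1.306303, sp=-2, e=sp−y≈-0.693697; I≈-3.230134, D=e−e_prev≈0.938991; u=3/2·(-0.693697)+3/2·(-3.230134)+0·0.938991≈-5.885747; next y=-7/10·(-1.306303)+1/4·(-5.885747)≈-0.557025
n=6: y≈-0.557025, sp=-2, e=sp−y≈-1.442975; I≈-4.673110, D=e−e_prev≈-0.749279; u=3/2·(-1.442975)+3/2·(-4.673110)+0·(-0.749279)≈-9.174128; next y=-7/10·(-0.557025)+1/4·(-9.174128)≈-1.903615

0 2 6.000 0.000
1 2 4.500 1.500
2 -2 -2.475 0.075
3 -2 -3.349 -0.671
4 -2 -6.254 -0.367
5 -2 -5.886 -1.306
6 -2 -9.174 -0.557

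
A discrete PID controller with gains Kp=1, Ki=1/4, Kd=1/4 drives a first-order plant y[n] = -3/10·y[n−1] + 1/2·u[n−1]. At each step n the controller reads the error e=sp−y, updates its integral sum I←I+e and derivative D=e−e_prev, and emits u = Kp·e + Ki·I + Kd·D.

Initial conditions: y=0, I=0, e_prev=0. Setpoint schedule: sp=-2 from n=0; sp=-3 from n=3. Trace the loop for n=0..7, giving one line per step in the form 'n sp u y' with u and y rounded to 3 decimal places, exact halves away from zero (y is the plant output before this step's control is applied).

(exact arithmetic carried between steps; '≈' marks a value shown rounded to 6 d.p. or computed from one; I and e_prev carry over from the previous line; the table rounds u and y to 3 d.p., halves away from zero)
n=0: y=0, sp=-2, e=sp−y=-2; I=-2, D=e−e_prev=-2; u=1·(-2)+1/4·(-2)+1/4·(-2)=-3; next y=-3/10·0+1/2·(-3)=-1.5
n=1: y=-1.5, sp=-2, e=sp−y=-0.5; I=-2.5, D=e−e_prev=1.5; u=1·(-0.5)+1/4·(-2.5)+1/4·1.5=-0.75; next y=-3/10·(-1.5)+1/2·(-0.75)=0.075
n=2: y=0.075, sp=-2, e=sp−y=-2.075; I=-4.575, D=e−e_prev=-1.575; u=1·(-2.075)+1/4·(-4.575)+1/4·(-1.575)=-3.6125; next y=-3/10·0.075+1/2·(-3.6125)=-1.82875
n=3: y=-1.82875, sp=-3, e=sp−y=-1.17125; I=-5.74625, D=e−e_prev=0.90375; u=1·(-1.17125)+1/4·(-5.74625)+1/4·0.90375=-2.381875; next y=-3/10·(-1.82875)+1/2·(-2.381875)≈-0.642313
n=4: y≈-0.642313, sp=-3, e=sp−y≈-2.357688; I≈-8.103938, D=e−e_prev≈-1.186438; u=1·(-2.357688)+1/4·(-8.103938)+1/4·(-1.186438)≈-4.680281; next y=-3/10·(-0.642313)+1/2·(-4.680281)≈-2.147447
n=5: y≈-2.147447, sp=-3, e=sp−y≈-0.852553; I≈-8.956491, D=e−e_prev≈1.505134; u=1·(-0.852553)+1/4·(-8.956491)+1/4·1.505134≈-2.715392; next y=-3/10·(-2.147447)+1/2·(-2.715392)≈-0.713462
n=6: y≈-0.713462, sp=-3, e=sp−y≈-2.286538; I≈-11.243029, D=e−e_prev≈-1.433985; u=1·(-2.286538)+1/4·(-11.243029)+1/4·(-1.433985)≈-5.455791; next y=-3/10·(-0.713462)+1/2·(-5.455791)≈-2.513857
n=7: y≈-2.513857, sp=-3, e=sp−y≈-0.486143; I≈-11.729172, D=e−e_prev≈1.800395; u=1·(-0.486143)+1/4·(-11.729172)+1/4·1.800395≈-2.968337; next y=-3/10·(-2.513857)+1/2·(-2.968337)≈-0.730011

0 -2 -3.000 0.000
1 -2 -0.750 -1.500
2 -2 -3.613 0.075
3 -3 -2.382 -1.829
4 -3 -4.680 -0.642
5 -3 -2.715 -2.147
6 -3 -5.456 -0.713
7 -3 -2.968 -2.514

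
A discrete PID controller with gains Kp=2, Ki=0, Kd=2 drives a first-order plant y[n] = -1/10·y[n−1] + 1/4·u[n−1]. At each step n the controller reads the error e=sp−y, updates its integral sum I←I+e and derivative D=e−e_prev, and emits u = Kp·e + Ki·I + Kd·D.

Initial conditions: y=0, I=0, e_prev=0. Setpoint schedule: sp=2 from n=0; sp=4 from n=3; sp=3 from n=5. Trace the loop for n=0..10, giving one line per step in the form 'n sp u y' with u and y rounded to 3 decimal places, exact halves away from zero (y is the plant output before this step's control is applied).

(exact arithmetic carried between steps; '≈' marks a value shown rounded to 6 d.p. or computed from one; I and e_prev carry over from the previous line; the table rounds u and y to 3 d.p., halves away from zero)
n=0: y=0, sp=2, e=sp−y=2; I=2, D=e−e_prev=2; u=2·2+0·2+2·2=8; next y=-1/10·0+1/4·8=2
n=1: y=2, sp=2, e=sp−y=0; I=2, D=e−e_prev=-2; u=2·0+0·2+2·(-2)=-4; next y=-1/10·2+1/4·(-4)=-1.2
n=2: y=-1.2, sp=2, e=sp−y=3.2; I=5.2, D=e−e_prev=3.2; u=2·3.2+0·5.2+2·3.2=12.8; next y=-1/10·(-1.2)+1/4·12.8=3.32
n=3: y=3.32, sp=4, e=sp−y=0.68; I=5.88, D=e−e_prev=-2.52; u=2·0.68+0·5.88+2·(-2.52)=-3.68; next y=-1/10·3.32+1/4·(-3.68)=-1.252
n=4: y=-1.252, sp=4, e=sp−y=5.252; I=11.132, D=e−e_prev=4.572; u=2·5.252+0·11.132+2·4.572=19.648; next y=-1/10·(-1.252)+1/4·19.648=5.0372
n=5: y=5.0372, sp=3, e=sp−y=-2.0372; I=9.0948, D=e−e_prev=-7.2892; u=2·(-2.0372)+0·9.0948+2·(-7.2892)=-18.6528; next y=-1/10·5.0372+1/4·(-18.6528)=-5.16692
n=6: y=-5.16692, sp=3, e=sp−y=8.16692; I=17.26172, D=e−e_prev=10.20412; u=2·8.16692+0·17.26172+2·10.20412=36.74208; next y=-1/10·(-5.16692)+1/4·36.74208=9.702212
n=7: y=9.702212, sp=3, e=sp−y=-6.702212; I=10.559508, D=e−e_prev=-14.869132; u=2·(-6.702212)+0·10.559508+2·(-14.869132)=-43.142688; next y=-1/10·9.702212+1/4·(-43.142688)≈-11.755893
n=8: y≈-11.755893, sp=3, e=sp−y≈14.755893; I≈25.315401, D=e−e_prev≈21.458105; u=2·14.755893+0·25.315401+2·21.458105≈72.427997; next y=-1/10·(-11.755893)+1/4·72.427997≈19.282589
n=9: y≈19.282589, sp=3, e=sp−y≈-16.282589; I≈9.032813, D=e−e_prev≈-31.038482; u=2·(-16.282589)+0·9.032813+2·(-31.038482)≈-94.642140; next y=-1/10·19.282589+1/4·(-94.642140)≈-25.588794
n=10: y≈-25.588794, sp=3, e=sp−y≈28.588794; I≈37.621607, D=e−e_prev≈44.871382; u=2·28.588794+0·37.621607+2·44.871382≈146.920353; next y=-1/10·(-25.588794)+1/4·146.920353≈39.288968

0 2 8.000 0.000
1 2 -4.000 2.000
2 2 12.800 -1.200
3 4 -3.680 3.320
4 4 19.648 -1.252
5 3 -18.653 5.037
6 3 36.742 -5.167
7 3 -43.143 9.702
8 3 72.428 -11.756
9 3 -94.642 19.283
10 3 146.920 -25.589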